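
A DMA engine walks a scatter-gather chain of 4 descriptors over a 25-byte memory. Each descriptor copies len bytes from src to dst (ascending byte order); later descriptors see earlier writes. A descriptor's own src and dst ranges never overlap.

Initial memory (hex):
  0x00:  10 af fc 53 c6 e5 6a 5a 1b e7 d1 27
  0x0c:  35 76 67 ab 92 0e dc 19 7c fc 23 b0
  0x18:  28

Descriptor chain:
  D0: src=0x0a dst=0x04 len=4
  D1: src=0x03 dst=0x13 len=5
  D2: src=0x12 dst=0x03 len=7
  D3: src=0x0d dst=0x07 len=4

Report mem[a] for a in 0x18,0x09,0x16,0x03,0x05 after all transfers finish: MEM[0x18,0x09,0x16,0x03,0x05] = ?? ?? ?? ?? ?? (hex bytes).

MEM[0x18,0x09,0x16,0x03,0x05] = 28 ab 35 dc d1

  after D0: wrote 4B at 0x04 = d1273576
  after D1: wrote 5B at 0x13 = 53d1273576
  after D2: wrote 7B at 0x03 = dc53d127357628
  after D3: wrote 4B at 0x07 = 7667ab92
query mem[0x18]=0x28, mem[0x09]=0xab, mem[0x16]=0x35, mem[0x03]=0xdc, mem[0x05]=0xd1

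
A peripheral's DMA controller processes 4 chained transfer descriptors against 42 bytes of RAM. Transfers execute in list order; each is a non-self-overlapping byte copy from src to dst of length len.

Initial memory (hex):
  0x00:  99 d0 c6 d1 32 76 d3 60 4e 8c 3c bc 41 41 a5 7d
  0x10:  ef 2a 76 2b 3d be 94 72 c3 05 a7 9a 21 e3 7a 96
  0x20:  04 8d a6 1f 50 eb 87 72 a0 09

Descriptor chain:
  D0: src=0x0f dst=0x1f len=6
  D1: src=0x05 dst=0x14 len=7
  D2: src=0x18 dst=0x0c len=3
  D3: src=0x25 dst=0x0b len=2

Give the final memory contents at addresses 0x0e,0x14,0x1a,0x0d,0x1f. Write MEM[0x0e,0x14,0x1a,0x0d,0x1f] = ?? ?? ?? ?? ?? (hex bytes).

MEM[0x0e,0x14,0x1a,0x0d,0x1f] = bc 76 bc 3c 7d

[0] 0x0f->0x1f len=6 : 7d ef 2a 76 2b 3d
[1] 0x05->0x14 len=7 : 76 d3 60 4e 8c 3c bc
[2] 0x18->0x0c len=3 : 8c 3c bc
[3] 0x25->0x0b len=2 : eb 87
query mem[0x0e]=0xbc, mem[0x14]=0x76, mem[0x1a]=0xbc, mem[0x0d]=0x3c, mem[0x1f]=0x7d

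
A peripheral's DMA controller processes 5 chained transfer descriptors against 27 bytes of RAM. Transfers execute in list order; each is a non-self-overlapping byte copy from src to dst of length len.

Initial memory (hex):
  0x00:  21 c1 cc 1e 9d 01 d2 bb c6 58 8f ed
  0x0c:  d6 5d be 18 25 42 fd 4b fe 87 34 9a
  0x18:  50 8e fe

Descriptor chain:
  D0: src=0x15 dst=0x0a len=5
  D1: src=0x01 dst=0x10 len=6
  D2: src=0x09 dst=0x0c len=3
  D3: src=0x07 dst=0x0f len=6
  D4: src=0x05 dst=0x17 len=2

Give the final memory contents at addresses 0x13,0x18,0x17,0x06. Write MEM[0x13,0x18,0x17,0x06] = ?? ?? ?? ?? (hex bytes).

#0 dst[0x0a+5] := {0x87,0x34,0x9a,0x50,0x8e}
#1 dst[0x10+6] := {0xc1,0xcc,0x1e,0x9d,0x01,0xd2}
#2 dst[0x0c+3] := {0x58,0x87,0x34}
#3 dst[0x0f+6] := {0xbb,0xc6,0x58,0x87,0x34,0x58}
#4 dst[0x17+2] := {0x01,0xd2}
query mem[0x13]=0x34, mem[0x18]=0xd2, mem[0x17]=0x01, mem[0x06]=0xd2

MEM[0x13,0x18,0x17,0x06] = 34 d2 01 d2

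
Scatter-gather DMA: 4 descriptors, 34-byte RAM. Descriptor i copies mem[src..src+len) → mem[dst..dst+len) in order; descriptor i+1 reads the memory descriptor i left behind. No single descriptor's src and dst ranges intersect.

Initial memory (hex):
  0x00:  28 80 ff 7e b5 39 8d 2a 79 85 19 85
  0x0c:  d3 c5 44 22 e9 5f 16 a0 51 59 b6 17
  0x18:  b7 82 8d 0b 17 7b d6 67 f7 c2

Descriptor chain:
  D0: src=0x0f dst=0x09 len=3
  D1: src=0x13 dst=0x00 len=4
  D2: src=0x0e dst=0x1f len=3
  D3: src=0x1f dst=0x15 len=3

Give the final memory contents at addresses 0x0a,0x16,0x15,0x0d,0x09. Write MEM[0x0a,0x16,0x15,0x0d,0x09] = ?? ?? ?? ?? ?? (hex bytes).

MEM[0x0a,0x16,0x15,0x0d,0x09] = e9 22 44 c5 22

  after D0: wrote 3B at 0x09 = 22e95f
  after D1: wrote 4B at 0x00 = a05159b6
  after D2: wrote 3B at 0x1f = 4422e9
  after D3: wrote 3B at 0x15 = 4422e9
query mem[0x0a]=0xe9, mem[0x16]=0x22, mem[0x15]=0x44, mem[0x0d]=0xc5, mem[0x09]=0x22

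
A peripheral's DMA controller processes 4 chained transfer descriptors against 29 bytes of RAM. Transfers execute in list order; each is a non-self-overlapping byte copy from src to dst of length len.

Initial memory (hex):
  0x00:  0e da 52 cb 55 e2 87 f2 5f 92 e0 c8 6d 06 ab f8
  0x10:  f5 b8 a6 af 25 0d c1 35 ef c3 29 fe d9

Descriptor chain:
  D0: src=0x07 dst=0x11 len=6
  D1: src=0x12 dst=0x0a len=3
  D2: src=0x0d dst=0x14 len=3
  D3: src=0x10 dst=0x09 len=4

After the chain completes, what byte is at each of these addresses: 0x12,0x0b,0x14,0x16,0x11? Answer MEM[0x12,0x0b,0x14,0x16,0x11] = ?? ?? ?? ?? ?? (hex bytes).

#0 dst[0x11+6] := {0xf2,0x5f,0x92,0xe0,0xc8,0x6d}
#1 dst[0x0a+3] := {0x5f,0x92,0xe0}
#2 dst[0x14+3] := {0x06,0xab,0xf8}
#3 dst[0x09+4] := {0xf5,0xf2,0x5f,0x92}
query mem[0x12]=0x5f, mem[0x0b]=0x5f, mem[0x14]=0x06, mem[0x16]=0xf8, mem[0x11]=0xf2

MEM[0x12,0x0b,0x14,0x16,0x11] = 5f 5f 06 f8 f2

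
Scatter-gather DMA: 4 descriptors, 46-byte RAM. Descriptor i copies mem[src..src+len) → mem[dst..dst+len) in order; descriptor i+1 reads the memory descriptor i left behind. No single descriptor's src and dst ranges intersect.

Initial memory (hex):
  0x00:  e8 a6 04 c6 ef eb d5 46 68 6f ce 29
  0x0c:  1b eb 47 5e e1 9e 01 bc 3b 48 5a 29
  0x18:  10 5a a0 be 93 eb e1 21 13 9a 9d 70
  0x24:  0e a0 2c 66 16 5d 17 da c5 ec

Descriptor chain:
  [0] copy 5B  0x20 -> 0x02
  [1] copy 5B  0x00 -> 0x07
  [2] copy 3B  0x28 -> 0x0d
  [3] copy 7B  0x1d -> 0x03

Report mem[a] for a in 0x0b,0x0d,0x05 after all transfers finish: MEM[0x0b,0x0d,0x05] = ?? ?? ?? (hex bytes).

MEM[0x0b,0x0d,0x05] = 9d 16 21

#0 dst[0x02+5] := {0x13,0x9a,0x9d,0x70,0x0e}
#1 dst[0x07+5] := {0xe8,0xa6,0x13,0x9a,0x9d}
#2 dst[0x0d+3] := {0x16,0x5d,0x17}
#3 dst[0x03+7] := {0xeb,0xe1,0x21,0x13,0x9a,0x9d,0x70}
query mem[0x0b]=0x9d, mem[0x0d]=0x16, mem[0x05]=0x21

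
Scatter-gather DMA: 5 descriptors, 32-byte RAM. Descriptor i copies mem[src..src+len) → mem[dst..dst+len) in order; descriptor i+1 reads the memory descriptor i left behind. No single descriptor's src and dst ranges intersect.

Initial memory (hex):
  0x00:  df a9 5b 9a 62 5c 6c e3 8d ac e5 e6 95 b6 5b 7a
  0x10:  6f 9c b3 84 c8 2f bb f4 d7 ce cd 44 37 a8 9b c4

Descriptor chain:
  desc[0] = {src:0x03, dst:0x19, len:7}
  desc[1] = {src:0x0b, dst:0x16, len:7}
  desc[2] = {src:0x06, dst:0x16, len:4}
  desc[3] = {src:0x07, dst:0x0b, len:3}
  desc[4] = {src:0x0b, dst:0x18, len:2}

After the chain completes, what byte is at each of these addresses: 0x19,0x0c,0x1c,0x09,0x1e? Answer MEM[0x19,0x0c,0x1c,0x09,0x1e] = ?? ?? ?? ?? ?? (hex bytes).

  after D0: wrote 7B at 0x19 = 9a625c6ce38dac
  after D1: wrote 7B at 0x16 = e695b65b7a6f9c
  after D2: wrote 4B at 0x16 = 6ce38dac
  after D3: wrote 3B at 0x0b = e38dac
  after D4: wrote 2B at 0x18 = e38d
query mem[0x19]=0x8d, mem[0x0c]=0x8d, mem[0x1c]=0x9c, mem[0x09]=0xac, mem[0x1e]=0x8d

MEM[0x19,0x0c,0x1c,0x09,0x1e] = 8d 8d 9c ac 8d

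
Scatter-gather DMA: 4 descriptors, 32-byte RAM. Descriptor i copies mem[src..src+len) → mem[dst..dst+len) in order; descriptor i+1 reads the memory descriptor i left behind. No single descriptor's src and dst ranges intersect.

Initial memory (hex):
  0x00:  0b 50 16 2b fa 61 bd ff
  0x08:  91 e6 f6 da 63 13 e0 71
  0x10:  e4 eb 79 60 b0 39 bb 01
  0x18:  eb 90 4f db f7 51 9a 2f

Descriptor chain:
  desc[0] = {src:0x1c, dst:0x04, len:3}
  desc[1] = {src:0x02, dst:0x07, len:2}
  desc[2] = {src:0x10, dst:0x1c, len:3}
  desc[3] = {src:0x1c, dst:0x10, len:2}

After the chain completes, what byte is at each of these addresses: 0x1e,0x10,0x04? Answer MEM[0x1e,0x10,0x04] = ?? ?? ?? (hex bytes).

#0 dst[0x04+3] := {0xf7,0x51,0x9a}
#1 dst[0x07+2] := {0x16,0x2b}
#2 dst[0x1c+3] := {0xe4,0xeb,0x79}
#3 dst[0x10+2] := {0xe4,0xeb}
query mem[0x1e]=0x79, mem[0x10]=0xe4, mem[0x04]=0xf7

MEM[0x1e,0x10,0x04] = 79 e4 f7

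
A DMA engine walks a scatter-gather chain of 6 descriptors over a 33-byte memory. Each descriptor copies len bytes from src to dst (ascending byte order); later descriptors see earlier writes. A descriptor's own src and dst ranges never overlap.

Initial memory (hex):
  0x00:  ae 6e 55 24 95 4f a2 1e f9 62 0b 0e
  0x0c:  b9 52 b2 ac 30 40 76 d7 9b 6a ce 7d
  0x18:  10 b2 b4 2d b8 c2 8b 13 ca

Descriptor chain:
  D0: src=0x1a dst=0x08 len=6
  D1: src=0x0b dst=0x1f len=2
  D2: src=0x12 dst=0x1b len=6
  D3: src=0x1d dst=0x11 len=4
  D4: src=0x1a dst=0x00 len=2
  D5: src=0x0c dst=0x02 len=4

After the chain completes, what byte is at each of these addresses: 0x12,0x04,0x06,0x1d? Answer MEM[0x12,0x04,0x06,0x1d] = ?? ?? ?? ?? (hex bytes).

MEM[0x12,0x04,0x06,0x1d] = 6a b2 a2 9b

[0] 0x1a->0x08 len=6 : b4 2d b8 c2 8b 13
[1] 0x0b->0x1f len=2 : c2 8b
[2] 0x12->0x1b len=6 : 76 d7 9b 6a ce 7d
[3] 0x1d->0x11 len=4 : 9b 6a ce 7d
[4] 0x1a->0x00 len=2 : b4 76
[5] 0x0c->0x02 len=4 : 8b 13 b2 ac
query mem[0x12]=0x6a, mem[0x04]=0xb2, mem[0x06]=0xa2, mem[0x1d]=0x9b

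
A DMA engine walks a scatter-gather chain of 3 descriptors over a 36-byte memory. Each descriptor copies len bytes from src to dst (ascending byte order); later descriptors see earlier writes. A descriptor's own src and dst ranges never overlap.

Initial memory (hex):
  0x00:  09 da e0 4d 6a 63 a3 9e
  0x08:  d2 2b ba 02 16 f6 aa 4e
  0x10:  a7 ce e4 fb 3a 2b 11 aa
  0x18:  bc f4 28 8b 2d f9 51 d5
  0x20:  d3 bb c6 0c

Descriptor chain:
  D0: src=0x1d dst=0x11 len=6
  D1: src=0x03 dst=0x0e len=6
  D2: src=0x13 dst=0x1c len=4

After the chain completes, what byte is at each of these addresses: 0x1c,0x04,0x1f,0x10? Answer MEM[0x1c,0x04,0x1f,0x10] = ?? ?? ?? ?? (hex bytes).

  after D0: wrote 6B at 0x11 = f951d5d3bbc6
  after D1: wrote 6B at 0x0e = 4d6a63a39ed2
  after D2: wrote 4B at 0x1c = d2d3bbc6
query mem[0x1c]=0xd2, mem[0x04]=0x6a, mem[0x1f]=0xc6, mem[0x10]=0x63

MEM[0x1c,0x04,0x1f,0x10] = d2 6a c6 63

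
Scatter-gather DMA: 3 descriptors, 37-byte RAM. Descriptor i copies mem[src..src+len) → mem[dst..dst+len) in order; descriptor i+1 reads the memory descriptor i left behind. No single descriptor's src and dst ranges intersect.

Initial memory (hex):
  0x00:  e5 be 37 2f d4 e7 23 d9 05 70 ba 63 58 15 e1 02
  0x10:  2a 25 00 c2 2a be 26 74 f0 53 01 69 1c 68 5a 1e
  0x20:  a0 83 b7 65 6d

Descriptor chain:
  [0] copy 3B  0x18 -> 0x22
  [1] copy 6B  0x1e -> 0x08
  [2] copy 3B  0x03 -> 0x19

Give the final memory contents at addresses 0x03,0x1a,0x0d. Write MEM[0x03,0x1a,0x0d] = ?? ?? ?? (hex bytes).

[0] 0x18->0x22 len=3 : f0 53 01
[1] 0x1e->0x08 len=6 : 5a 1e a0 83 f0 53
[2] 0x03->0x19 len=3 : 2f d4 e7
query mem[0x03]=0x2f, mem[0x1a]=0xd4, mem[0x0d]=0x53

MEM[0x03,0x1a,0x0d] = 2f d4 53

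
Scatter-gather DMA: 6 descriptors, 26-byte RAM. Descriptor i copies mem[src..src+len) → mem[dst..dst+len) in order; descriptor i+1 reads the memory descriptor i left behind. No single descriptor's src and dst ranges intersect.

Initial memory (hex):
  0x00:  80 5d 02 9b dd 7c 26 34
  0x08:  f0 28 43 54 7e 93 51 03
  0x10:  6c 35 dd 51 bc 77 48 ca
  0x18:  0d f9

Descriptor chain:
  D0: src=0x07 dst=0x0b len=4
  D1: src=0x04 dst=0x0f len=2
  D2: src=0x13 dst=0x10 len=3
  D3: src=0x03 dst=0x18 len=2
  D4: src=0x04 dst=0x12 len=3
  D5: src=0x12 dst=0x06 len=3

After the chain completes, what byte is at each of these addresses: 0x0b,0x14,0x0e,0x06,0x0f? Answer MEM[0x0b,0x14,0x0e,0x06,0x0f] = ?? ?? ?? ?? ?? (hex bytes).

MEM[0x0b,0x14,0x0e,0x06,0x0f] = 34 26 43 dd dd

[0] 0x07->0x0b len=4 : 34 f0 28 43
[1] 0x04->0x0f len=2 : dd 7c
[2] 0x13->0x10 len=3 : 51 bc 77
[3] 0x03->0x18 len=2 : 9b dd
[4] 0x04->0x12 len=3 : dd 7c 26
[5] 0x12->0x06 len=3 : dd 7c 26
query mem[0x0b]=0x34, mem[0x14]=0x26, mem[0x0e]=0x43, mem[0x06]=0xdd, mem[0x0f]=0xdd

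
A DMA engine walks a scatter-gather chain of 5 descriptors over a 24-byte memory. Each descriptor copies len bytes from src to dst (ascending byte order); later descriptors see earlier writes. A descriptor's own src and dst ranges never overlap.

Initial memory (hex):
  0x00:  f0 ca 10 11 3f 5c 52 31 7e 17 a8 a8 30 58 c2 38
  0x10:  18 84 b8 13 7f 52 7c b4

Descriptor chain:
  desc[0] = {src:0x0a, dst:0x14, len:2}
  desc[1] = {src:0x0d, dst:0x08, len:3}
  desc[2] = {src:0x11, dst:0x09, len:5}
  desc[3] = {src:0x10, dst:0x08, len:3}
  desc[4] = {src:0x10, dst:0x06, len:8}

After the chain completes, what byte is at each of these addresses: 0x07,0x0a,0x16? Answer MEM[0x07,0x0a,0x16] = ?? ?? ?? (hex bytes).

MEM[0x07,0x0a,0x16] = 84 a8 7c

D0: mem[0x14..0x15] <- [a8 a8]
D1: mem[0x08..0x0a] <- [58 c2 38]
D2: mem[0x09..0x0d] <- [84 b8 13 a8 a8]
D3: mem[0x08..0x0a] <- [18 84 b8]
D4: mem[0x06..0x0d] <- [18 84 b8 13 a8 a8 7c b4]
query mem[0x07]=0x84, mem[0x0a]=0xa8, mem[0x16]=0x7c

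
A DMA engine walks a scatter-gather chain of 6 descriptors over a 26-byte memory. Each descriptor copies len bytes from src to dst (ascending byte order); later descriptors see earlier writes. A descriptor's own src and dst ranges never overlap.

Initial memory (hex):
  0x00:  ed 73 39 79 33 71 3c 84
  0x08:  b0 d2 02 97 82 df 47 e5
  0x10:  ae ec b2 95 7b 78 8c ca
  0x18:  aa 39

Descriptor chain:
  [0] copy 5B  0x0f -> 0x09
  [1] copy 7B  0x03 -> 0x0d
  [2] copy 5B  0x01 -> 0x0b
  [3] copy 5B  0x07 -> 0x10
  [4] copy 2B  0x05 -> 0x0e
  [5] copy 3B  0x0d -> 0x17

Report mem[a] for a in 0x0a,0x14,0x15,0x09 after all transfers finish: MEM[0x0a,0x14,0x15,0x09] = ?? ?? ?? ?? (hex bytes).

MEM[0x0a,0x14,0x15,0x09] = ae 73 78 e5

D0: mem[0x09..0x0d] <- [e5 ae ec b2 95]
D1: mem[0x0d..0x13] <- [79 33 71 3c 84 b0 e5]
D2: mem[0x0b..0x0f] <- [73 39 79 33 71]
D3: mem[0x10..0x14] <- [84 b0 e5 ae 73]
D4: mem[0x0e..0x0f] <- [71 3c]
D5: mem[0x17..0x19] <- [79 71 3c]
query mem[0x0a]=0xae, mem[0x14]=0x73, mem[0x15]=0x78, mem[0x09]=0xe5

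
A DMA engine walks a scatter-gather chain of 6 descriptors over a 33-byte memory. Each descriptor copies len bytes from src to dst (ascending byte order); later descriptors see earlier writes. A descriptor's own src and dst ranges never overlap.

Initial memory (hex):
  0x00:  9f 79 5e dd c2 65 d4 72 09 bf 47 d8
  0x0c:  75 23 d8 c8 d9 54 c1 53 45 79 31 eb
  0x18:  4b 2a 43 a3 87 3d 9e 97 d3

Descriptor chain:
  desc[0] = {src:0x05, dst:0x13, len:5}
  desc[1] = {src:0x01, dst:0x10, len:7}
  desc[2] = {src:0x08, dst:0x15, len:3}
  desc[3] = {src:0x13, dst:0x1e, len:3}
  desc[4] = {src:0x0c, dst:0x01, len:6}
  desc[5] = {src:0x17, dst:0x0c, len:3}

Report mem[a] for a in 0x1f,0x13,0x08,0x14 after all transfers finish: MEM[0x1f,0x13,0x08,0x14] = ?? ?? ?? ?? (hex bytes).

MEM[0x1f,0x13,0x08,0x14] = 65 c2 09 65

[0] 0x05->0x13 len=5 : 65 d4 72 09 bf
[1] 0x01->0x10 len=7 : 79 5e dd c2 65 d4 72
[2] 0x08->0x15 len=3 : 09 bf 47
[3] 0x13->0x1e len=3 : c2 65 09
[4] 0x0c->0x01 len=6 : 75 23 d8 c8 79 5e
[5] 0x17->0x0c len=3 : 47 4b 2a
query mem[0x1f]=0x65, mem[0x13]=0xc2, mem[0x08]=0x09, mem[0x14]=0x65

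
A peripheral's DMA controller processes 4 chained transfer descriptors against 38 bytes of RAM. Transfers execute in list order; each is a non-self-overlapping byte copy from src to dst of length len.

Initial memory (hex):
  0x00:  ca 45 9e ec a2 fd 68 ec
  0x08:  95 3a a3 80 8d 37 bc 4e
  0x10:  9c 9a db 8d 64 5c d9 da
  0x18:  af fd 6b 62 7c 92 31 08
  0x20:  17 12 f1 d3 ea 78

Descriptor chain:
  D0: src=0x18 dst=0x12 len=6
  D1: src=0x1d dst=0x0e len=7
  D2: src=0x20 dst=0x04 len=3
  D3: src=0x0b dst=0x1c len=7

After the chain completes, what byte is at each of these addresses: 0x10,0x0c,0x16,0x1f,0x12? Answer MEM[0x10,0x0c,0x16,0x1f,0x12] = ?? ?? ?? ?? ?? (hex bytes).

MEM[0x10,0x0c,0x16,0x1f,0x12] = 08 8d 7c 92 12

#0 dst[0x12+6] := {0xaf,0xfd,0x6b,0x62,0x7c,0x92}
#1 dst[0x0e+7] := {0x92,0x31,0x08,0x17,0x12,0xf1,0xd3}
#2 dst[0x04+3] := {0x17,0x12,0xf1}
#3 dst[0x1c+7] := {0x80,0x8d,0x37,0x92,0x31,0x08,0x17}
query mem[0x10]=0x08, mem[0x0c]=0x8d, mem[0x16]=0x7c, mem[0x1f]=0x92, mem[0x12]=0x12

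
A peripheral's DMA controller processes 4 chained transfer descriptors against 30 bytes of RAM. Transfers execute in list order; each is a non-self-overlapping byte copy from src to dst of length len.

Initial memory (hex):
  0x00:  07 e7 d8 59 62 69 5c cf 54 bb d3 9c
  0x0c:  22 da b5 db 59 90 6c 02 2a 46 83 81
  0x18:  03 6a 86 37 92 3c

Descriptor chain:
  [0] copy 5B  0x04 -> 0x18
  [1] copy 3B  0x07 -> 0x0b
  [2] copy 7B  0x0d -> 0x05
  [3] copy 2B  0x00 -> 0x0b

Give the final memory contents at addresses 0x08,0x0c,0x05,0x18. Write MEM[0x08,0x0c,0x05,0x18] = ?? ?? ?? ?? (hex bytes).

MEM[0x08,0x0c,0x05,0x18] = 59 e7 bb 62

D0: mem[0x18..0x1c] <- [62 69 5c cf 54]
D1: mem[0x0b..0x0d] <- [cf 54 bb]
D2: mem[0x05..0x0b] <- [bb b5 db 59 90 6c 02]
D3: mem[0x0b..0x0c] <- [07 e7]
query mem[0x08]=0x59, mem[0x0c]=0xe7, mem[0x05]=0xbb, mem[0x18]=0x62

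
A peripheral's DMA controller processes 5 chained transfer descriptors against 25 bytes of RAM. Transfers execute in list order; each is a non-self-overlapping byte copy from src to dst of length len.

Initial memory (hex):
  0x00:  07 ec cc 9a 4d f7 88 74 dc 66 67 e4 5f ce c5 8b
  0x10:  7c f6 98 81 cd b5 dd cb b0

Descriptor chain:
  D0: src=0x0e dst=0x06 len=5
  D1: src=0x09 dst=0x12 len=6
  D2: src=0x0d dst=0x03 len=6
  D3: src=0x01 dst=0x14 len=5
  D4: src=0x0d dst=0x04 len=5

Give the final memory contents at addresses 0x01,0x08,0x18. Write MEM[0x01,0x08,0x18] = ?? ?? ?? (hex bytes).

D0: mem[0x06..0x0a] <- [c5 8b 7c f6 98]
D1: mem[0x12..0x17] <- [f6 98 e4 5f ce c5]
D2: mem[0x03..0x08] <- [ce c5 8b 7c f6 f6]
D3: mem[0x14..0x18] <- [ec cc ce c5 8b]
D4: mem[0x04..0x08] <- [ce c5 8b 7c f6]
query mem[0x01]=0xec, mem[0x08]=0xf6, mem[0x18]=0x8b

MEM[0x01,0x08,0x18] = ec f6 8b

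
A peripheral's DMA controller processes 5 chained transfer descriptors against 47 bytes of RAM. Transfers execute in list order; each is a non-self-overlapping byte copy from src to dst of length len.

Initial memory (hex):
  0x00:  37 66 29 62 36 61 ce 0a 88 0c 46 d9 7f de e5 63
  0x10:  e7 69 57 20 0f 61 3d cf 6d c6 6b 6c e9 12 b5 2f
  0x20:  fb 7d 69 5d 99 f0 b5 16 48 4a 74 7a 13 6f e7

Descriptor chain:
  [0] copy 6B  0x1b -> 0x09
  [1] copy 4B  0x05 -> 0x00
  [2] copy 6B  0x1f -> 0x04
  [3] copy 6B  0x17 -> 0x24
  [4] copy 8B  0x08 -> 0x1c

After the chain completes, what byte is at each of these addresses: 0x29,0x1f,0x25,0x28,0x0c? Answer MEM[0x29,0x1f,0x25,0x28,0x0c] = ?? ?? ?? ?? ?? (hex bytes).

[0] 0x1b->0x09 len=6 : 6c e9 12 b5 2f fb
[1] 0x05->0x00 len=4 : 61 ce 0a 88
[2] 0x1f->0x04 len=6 : 2f fb 7d 69 5d 99
[3] 0x17->0x24 len=6 : cf 6d c6 6b 6c e9
[4] 0x08->0x1c len=8 : 5d 99 e9 12 b5 2f fb 63
query mem[0x29]=0xe9, mem[0x1f]=0x12, mem[0x25]=0x6d, mem[0x28]=0x6c, mem[0x0c]=0xb5

MEM[0x29,0x1f,0x25,0x28,0x0c] = e9 12 6d 6c b5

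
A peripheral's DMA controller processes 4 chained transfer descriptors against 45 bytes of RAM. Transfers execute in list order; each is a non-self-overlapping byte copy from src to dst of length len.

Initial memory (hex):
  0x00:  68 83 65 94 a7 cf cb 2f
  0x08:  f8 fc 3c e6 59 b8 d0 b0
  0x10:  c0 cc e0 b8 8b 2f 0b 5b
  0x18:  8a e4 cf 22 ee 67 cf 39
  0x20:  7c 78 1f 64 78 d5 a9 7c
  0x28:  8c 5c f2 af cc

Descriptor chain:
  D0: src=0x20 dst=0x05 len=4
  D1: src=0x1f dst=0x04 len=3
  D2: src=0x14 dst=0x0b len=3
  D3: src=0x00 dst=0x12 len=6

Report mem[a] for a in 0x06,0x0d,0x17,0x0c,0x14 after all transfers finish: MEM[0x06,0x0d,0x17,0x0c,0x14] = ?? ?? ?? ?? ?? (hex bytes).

[0] 0x20->0x05 len=4 : 7c 78 1f 64
[1] 0x1f->0x04 len=3 : 39 7c 78
[2] 0x14->0x0b len=3 : 8b 2f 0b
[3] 0x00->0x12 len=6 : 68 83 65 94 39 7c
query mem[0x06]=0x78, mem[0x0d]=0x0b, mem[0x17]=0x7c, mem[0x0c]=0x2f, mem[0x14]=0x65

MEM[0x06,0x0d,0x17,0x0c,0x14] = 78 0b 7c 2f 65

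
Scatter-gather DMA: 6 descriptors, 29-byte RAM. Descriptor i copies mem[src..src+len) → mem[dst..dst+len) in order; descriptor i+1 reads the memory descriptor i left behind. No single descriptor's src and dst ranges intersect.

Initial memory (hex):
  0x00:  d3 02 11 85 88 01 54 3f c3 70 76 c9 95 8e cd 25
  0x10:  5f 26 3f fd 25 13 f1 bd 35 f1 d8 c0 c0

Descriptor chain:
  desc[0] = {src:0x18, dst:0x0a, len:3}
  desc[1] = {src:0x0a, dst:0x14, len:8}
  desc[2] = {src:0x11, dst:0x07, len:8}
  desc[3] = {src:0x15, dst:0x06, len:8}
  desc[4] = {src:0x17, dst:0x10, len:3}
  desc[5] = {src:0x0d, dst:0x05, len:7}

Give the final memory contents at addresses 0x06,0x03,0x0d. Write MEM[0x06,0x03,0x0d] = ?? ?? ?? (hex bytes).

MEM[0x06,0x03,0x0d] = cd 85 c0

[0] 0x18->0x0a len=3 : 35 f1 d8
[1] 0x0a->0x14 len=8 : 35 f1 d8 8e cd 25 5f 26
[2] 0x11->0x07 len=8 : 26 3f fd 35 f1 d8 8e cd
[3] 0x15->0x06 len=8 : f1 d8 8e cd 25 5f 26 c0
[4] 0x17->0x10 len=3 : 8e cd 25
[5] 0x0d->0x05 len=7 : c0 cd 25 8e cd 25 fd
query mem[0x06]=0xcd, mem[0x03]=0x85, mem[0x0d]=0xc0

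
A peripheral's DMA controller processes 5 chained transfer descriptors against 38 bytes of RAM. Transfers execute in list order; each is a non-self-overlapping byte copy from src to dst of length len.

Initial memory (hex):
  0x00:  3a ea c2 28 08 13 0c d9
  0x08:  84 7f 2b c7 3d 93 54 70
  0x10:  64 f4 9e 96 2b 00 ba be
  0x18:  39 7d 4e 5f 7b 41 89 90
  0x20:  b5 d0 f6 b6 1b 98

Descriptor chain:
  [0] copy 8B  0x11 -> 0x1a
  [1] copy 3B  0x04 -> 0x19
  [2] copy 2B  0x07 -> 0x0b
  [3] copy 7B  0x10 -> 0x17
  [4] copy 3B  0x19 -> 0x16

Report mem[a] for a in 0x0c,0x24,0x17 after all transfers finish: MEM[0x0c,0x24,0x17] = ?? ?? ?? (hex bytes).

  after D0: wrote 8B at 0x1a = f49e962b00babe39
  after D1: wrote 3B at 0x19 = 08130c
  after D2: wrote 2B at 0x0b = d984
  after D3: wrote 7B at 0x17 = 64f49e962b00ba
  after D4: wrote 3B at 0x16 = 9e962b
query mem[0x0c]=0x84, mem[0x24]=0x1b, mem[0x17]=0x96

MEM[0x0c,0x24,0x17] = 84 1b 96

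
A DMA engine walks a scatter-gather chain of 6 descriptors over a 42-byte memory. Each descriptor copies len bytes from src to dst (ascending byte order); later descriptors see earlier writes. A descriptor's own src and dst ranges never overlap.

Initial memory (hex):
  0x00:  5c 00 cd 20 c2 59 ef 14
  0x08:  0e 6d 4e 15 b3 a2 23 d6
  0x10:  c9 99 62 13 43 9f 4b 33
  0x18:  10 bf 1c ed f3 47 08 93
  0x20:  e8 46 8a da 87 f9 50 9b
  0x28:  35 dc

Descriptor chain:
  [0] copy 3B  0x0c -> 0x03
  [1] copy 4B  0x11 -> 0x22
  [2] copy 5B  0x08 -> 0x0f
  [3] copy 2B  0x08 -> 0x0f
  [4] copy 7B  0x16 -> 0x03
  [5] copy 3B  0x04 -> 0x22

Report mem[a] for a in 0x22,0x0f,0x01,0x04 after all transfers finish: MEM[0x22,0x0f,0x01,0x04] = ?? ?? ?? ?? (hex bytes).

  after D0: wrote 3B at 0x03 = b3a223
  after D1: wrote 4B at 0x22 = 99621343
  after D2: wrote 5B at 0x0f = 0e6d4e15b3
  after D3: wrote 2B at 0x0f = 0e6d
  after D4: wrote 7B at 0x03 = 4b3310bf1cedf3
  after D5: wrote 3B at 0x22 = 3310bf
query mem[0x22]=0x33, mem[0x0f]=0x0e, mem[0x01]=0x00, mem[0x04]=0x33

MEM[0x22,0x0f,0x01,0x04] = 33 0e 00 33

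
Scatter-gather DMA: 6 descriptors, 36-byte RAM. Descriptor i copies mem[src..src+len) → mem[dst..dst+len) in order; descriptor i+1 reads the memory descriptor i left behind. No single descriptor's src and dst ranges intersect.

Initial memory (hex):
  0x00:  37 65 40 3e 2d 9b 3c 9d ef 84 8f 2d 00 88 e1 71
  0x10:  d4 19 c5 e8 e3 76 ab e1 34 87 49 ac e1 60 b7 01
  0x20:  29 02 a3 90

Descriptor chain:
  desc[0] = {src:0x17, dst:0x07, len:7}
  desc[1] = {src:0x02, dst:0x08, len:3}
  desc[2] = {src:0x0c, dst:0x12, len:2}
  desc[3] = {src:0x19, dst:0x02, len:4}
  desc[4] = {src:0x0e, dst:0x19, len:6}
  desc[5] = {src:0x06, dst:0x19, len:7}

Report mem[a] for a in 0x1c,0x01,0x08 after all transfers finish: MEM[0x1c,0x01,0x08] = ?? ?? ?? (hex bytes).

  after D0: wrote 7B at 0x07 = e1348749ace160
  after D1: wrote 3B at 0x08 = 403e2d
  after D2: wrote 2B at 0x12 = e160
  after D3: wrote 4B at 0x02 = 8749ace1
  after D4: wrote 6B at 0x19 = e171d419e160
  after D5: wrote 7B at 0x19 = 3ce1403e2dace1
query mem[0x1c]=0x3e, mem[0x01]=0x65, mem[0x08]=0x40

MEM[0x1c,0x01,0x08] = 3e 65 40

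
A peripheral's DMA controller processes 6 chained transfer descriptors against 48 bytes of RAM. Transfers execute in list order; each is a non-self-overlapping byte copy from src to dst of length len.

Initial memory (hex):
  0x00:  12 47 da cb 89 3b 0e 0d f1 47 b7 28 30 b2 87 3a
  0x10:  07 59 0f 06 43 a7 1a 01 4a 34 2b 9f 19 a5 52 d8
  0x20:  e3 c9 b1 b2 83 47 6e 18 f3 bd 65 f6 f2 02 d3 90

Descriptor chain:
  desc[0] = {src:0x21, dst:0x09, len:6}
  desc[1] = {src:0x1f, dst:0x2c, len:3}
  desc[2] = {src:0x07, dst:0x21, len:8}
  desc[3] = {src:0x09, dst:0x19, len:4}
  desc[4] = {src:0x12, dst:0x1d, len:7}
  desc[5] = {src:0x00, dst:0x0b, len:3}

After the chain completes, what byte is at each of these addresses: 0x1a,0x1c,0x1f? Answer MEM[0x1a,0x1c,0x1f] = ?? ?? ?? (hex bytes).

#0 dst[0x09+6] := {0xc9,0xb1,0xb2,0x83,0x47,0x6e}
#1 dst[0x2c+3] := {0xd8,0xe3,0xc9}
#2 dst[0x21+8] := {0x0d,0xf1,0xc9,0xb1,0xb2,0x83,0x47,0x6e}
#3 dst[0x19+4] := {0xc9,0xb1,0xb2,0x83}
#4 dst[0x1d+7] := {0x0f,0x06,0x43,0xa7,0x1a,0x01,0x4a}
#5 dst[0x0b+3] := {0x12,0x47,0xda}
query mem[0x1a]=0xb1, mem[0x1c]=0x83, mem[0x1f]=0x43

MEM[0x1a,0x1c,0x1f] = b1 83 43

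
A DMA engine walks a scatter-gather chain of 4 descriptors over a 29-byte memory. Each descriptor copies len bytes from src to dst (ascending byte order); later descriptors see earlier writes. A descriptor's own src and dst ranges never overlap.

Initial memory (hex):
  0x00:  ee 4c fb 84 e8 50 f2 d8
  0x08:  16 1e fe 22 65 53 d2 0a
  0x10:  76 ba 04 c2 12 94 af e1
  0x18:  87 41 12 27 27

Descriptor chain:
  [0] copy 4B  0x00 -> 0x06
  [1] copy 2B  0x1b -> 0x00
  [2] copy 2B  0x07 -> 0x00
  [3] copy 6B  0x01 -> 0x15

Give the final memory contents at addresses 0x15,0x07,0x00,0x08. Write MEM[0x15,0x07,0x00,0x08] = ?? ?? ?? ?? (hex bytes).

MEM[0x15,0x07,0x00,0x08] = fb 4c 4c fb

D0: mem[0x06..0x09] <- [ee 4c fb 84]
D1: mem[0x00..0x01] <- [27 27]
D2: mem[0x00..0x01] <- [4c fb]
D3: mem[0x15..0x1a] <- [fb fb 84 e8 50 ee]
query mem[0x15]=0xfb, mem[0x07]=0x4c, mem[0x00]=0x4c, mem[0x08]=0xfb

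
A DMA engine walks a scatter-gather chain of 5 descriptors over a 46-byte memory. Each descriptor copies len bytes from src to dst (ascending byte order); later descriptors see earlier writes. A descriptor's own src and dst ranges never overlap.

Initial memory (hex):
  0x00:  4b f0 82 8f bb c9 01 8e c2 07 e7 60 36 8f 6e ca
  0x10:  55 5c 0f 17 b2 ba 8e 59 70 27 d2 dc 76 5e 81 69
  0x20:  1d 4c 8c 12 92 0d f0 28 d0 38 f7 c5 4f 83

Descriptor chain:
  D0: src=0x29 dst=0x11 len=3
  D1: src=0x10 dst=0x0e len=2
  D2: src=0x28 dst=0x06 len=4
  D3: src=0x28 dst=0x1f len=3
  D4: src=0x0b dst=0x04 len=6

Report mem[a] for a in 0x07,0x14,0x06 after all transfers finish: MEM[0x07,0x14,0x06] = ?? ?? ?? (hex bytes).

#0 dst[0x11+3] := {0x38,0xf7,0xc5}
#1 dst[0x0e+2] := {0x55,0x38}
#2 dst[0x06+4] := {0xd0,0x38,0xf7,0xc5}
#3 dst[0x1f+3] := {0xd0,0x38,0xf7}
#4 dst[0x04+6] := {0x60,0x36,0x8f,0x55,0x38,0x55}
query mem[0x07]=0x55, mem[0x14]=0xb2, mem[0x06]=0x8f

MEM[0x07,0x14,0x06] = 55 b2 8f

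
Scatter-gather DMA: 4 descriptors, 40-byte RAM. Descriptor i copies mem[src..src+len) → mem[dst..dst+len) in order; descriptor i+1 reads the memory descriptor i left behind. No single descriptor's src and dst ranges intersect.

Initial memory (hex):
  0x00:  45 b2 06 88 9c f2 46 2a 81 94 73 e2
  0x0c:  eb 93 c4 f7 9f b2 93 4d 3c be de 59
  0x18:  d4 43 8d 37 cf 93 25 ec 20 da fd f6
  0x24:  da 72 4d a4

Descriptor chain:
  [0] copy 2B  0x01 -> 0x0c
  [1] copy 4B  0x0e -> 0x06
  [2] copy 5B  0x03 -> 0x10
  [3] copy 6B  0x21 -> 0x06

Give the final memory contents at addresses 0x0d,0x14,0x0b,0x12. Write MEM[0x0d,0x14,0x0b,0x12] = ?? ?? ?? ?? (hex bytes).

[0] 0x01->0x0c len=2 : b2 06
[1] 0x0e->0x06 len=4 : c4 f7 9f b2
[2] 0x03->0x10 len=5 : 88 9c f2 c4 f7
[3] 0x21->0x06 len=6 : da fd f6 da 72 4d
query mem[0x0d]=0x06, mem[0x14]=0xf7, mem[0x0b]=0x4d, mem[0x12]=0xf2

MEM[0x0d,0x14,0x0b,0x12] = 06 f7 4d f2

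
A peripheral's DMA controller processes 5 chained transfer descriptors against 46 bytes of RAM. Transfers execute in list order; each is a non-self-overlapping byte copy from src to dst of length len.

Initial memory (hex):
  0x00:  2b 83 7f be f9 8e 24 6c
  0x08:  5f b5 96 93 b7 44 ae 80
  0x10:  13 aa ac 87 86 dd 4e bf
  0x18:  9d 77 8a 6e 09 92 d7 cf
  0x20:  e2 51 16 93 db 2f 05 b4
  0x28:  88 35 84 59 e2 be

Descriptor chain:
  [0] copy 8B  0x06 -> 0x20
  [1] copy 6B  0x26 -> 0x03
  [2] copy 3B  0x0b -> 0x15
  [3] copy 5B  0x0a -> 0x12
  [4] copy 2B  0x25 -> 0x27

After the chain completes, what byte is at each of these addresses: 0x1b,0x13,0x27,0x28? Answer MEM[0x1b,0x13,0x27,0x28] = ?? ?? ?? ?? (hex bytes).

D0: mem[0x20..0x27] <- [24 6c 5f b5 96 93 b7 44]
D1: mem[0x03..0x08] <- [b7 44 88 35 84 59]
D2: mem[0x15..0x17] <- [93 b7 44]
D3: mem[0x12..0x16] <- [96 93 b7 44 ae]
D4: mem[0x27..0x28] <- [93 b7]
query mem[0x1b]=0x6e, mem[0x13]=0x93, mem[0x27]=0x93, mem[0x28]=0xb7

MEM[0x1b,0x13,0x27,0x28] = 6e 93 93 b7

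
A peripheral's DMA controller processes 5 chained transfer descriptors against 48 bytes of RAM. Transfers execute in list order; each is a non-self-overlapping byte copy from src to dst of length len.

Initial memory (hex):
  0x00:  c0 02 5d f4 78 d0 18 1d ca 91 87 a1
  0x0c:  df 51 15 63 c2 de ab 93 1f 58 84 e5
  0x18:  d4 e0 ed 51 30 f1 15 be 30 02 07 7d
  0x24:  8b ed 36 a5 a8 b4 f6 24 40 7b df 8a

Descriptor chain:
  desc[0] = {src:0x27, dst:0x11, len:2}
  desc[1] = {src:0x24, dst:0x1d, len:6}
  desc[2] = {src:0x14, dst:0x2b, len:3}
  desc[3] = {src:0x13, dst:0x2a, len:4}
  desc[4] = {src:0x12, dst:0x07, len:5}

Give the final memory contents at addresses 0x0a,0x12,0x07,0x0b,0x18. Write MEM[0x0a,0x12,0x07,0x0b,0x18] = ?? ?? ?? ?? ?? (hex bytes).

  after D0: wrote 2B at 0x11 = a5a8
  after D1: wrote 6B at 0x1d = 8bed36a5a8b4
  after D2: wrote 3B at 0x2b = 1f5884
  after D3: wrote 4B at 0x2a = 931f5884
  after D4: wrote 5B at 0x07 = a8931f5884
query mem[0x0a]=0x58, mem[0x12]=0xa8, mem[0x07]=0xa8, mem[0x0b]=0x84, mem[0x18]=0xd4

MEM[0x0a,0x12,0x07,0x0b,0x18] = 58 a8 a8 84 d4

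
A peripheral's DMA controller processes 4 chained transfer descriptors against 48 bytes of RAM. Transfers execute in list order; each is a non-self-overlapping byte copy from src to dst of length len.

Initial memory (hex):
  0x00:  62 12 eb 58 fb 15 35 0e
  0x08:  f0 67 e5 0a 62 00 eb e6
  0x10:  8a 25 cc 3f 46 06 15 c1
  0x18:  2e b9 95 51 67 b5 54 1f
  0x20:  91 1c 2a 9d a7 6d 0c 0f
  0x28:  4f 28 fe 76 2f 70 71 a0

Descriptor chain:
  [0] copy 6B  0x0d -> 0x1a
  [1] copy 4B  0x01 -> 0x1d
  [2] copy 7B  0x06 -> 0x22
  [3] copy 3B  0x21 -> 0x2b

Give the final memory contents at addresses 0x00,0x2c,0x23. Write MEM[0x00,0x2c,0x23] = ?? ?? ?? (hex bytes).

MEM[0x00,0x2c,0x23] = 62 35 0e

D0: mem[0x1a..0x1f] <- [00 eb e6 8a 25 cc]
D1: mem[0x1d..0x20] <- [12 eb 58 fb]
D2: mem[0x22..0x28] <- [35 0e f0 67 e5 0a 62]
D3: mem[0x2b..0x2d] <- [1c 35 0e]
query mem[0x00]=0x62, mem[0x2c]=0x35, mem[0x23]=0x0e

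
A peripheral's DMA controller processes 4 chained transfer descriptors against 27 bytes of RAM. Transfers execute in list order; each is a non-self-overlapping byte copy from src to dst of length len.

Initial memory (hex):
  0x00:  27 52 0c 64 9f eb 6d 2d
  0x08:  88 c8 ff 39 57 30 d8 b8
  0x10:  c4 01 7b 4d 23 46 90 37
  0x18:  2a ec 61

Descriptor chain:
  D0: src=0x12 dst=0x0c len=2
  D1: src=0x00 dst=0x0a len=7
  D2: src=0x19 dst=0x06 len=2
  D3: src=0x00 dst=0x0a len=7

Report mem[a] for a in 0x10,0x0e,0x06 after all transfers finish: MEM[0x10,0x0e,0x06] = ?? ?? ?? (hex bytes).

D0: mem[0x0c..0x0d] <- [7b 4d]
D1: mem[0x0a..0x10] <- [27 52 0c 64 9f eb 6d]
D2: mem[0x06..0x07] <- [ec 61]
D3: mem[0x0a..0x10] <- [27 52 0c 64 9f eb ec]
query mem[0x10]=0xec, mem[0x0e]=0x9f, mem[0x06]=0xec

MEM[0x10,0x0e,0x06] = ec 9f ec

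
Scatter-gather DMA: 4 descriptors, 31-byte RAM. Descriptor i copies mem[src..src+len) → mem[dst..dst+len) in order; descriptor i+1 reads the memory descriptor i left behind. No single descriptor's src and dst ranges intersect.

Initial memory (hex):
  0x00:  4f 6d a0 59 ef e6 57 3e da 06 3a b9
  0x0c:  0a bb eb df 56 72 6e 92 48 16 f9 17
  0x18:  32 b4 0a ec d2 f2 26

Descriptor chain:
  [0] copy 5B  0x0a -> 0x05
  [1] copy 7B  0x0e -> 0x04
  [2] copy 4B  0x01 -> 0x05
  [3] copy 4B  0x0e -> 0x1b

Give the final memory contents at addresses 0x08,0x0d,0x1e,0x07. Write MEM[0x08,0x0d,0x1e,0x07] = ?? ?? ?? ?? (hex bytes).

MEM[0x08,0x0d,0x1e,0x07] = eb bb 72 59

#0 dst[0x05+5] := {0x3a,0xb9,0x0a,0xbb,0xeb}
#1 dst[0x04+7] := {0xeb,0xdf,0x56,0x72,0x6e,0x92,0x48}
#2 dst[0x05+4] := {0x6d,0xa0,0x59,0xeb}
#3 dst[0x1b+4] := {0xeb,0xdf,0x56,0x72}
query mem[0x08]=0xeb, mem[0x0d]=0xbb, mem[0x1e]=0x72, mem[0x07]=0x59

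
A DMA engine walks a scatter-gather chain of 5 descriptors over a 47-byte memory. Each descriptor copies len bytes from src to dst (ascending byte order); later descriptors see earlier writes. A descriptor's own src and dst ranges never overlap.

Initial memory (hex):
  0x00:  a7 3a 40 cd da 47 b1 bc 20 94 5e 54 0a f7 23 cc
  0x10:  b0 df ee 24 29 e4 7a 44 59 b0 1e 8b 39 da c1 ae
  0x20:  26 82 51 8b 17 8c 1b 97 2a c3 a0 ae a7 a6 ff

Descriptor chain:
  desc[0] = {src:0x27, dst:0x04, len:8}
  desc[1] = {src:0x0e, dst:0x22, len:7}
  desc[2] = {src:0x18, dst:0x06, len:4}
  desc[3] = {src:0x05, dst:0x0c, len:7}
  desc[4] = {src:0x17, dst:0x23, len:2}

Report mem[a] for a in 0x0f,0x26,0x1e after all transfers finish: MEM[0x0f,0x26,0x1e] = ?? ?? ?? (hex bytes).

[0] 0x27->0x04 len=8 : 97 2a c3 a0 ae a7 a6 ff
[1] 0x0e->0x22 len=7 : 23 cc b0 df ee 24 29
[2] 0x18->0x06 len=4 : 59 b0 1e 8b
[3] 0x05->0x0c len=7 : 2a 59 b0 1e 8b a6 ff
[4] 0x17->0x23 len=2 : 44 59
query mem[0x0f]=0x1e, mem[0x26]=0xee, mem[0x1e]=0xc1

MEM[0x0f,0x26,0x1e] = 1e ee c1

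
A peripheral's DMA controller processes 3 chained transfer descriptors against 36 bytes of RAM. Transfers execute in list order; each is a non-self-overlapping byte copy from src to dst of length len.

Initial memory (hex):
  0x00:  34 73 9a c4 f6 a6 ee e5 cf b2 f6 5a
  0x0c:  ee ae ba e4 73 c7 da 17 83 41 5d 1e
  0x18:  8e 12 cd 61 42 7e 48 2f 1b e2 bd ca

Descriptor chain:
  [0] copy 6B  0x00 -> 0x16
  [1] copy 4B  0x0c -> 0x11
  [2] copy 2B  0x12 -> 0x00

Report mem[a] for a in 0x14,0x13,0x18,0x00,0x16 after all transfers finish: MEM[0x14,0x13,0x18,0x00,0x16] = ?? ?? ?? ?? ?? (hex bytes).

[0] 0x00->0x16 len=6 : 34 73 9a c4 f6 a6
[1] 0x0c->0x11 len=4 : ee ae ba e4
[2] 0x12->0x00 len=2 : ae ba
query mem[0x14]=0xe4, mem[0x13]=0xba, mem[0x18]=0x9a, mem[0x00]=0xae, mem[0x16]=0x34

MEM[0x14,0x13,0x18,0x00,0x16] = e4 ba 9a ae 34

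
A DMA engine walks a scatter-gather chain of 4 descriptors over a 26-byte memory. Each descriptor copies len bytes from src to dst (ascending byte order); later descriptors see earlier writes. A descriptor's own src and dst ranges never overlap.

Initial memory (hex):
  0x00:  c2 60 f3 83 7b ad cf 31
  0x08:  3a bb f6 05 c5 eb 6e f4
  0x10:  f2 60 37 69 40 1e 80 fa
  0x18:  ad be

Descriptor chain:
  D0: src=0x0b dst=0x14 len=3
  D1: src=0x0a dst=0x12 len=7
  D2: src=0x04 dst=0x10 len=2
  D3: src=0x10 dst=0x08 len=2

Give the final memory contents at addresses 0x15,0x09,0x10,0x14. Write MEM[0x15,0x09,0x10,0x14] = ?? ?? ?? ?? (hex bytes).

  after D0: wrote 3B at 0x14 = 05c5eb
  after D1: wrote 7B at 0x12 = f605c5eb6ef4f2
  after D2: wrote 2B at 0x10 = 7bad
  after D3: wrote 2B at 0x08 = 7bad
query mem[0x15]=0xeb, mem[0x09]=0xad, mem[0x10]=0x7b, mem[0x14]=0xc5

MEM[0x15,0x09,0x10,0x14] = eb ad 7b c5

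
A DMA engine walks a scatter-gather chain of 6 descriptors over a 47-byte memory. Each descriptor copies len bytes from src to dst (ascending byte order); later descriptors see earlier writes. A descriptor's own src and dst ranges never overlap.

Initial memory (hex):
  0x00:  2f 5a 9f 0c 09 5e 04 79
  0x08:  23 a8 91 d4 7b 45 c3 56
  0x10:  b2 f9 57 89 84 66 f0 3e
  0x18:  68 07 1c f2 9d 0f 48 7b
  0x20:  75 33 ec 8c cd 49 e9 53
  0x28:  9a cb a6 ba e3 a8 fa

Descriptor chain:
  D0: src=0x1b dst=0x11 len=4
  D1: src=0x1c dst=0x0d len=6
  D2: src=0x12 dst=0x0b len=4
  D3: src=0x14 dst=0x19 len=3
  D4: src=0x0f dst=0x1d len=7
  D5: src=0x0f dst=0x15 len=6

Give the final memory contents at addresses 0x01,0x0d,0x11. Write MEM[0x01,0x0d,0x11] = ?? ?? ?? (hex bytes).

  after D0: wrote 4B at 0x11 = f29d0f48
  after D1: wrote 6B at 0x0d = 9d0f487b7533
  after D2: wrote 4B at 0x0b = 330f4866
  after D3: wrote 3B at 0x19 = 4866f0
  after D4: wrote 7B at 0x1d = 487b75330f4866
  after D5: wrote 6B at 0x15 = 487b75330f48
query mem[0x01]=0x5a, mem[0x0d]=0x48, mem[0x11]=0x75

MEM[0x01,0x0d,0x11] = 5a 48 75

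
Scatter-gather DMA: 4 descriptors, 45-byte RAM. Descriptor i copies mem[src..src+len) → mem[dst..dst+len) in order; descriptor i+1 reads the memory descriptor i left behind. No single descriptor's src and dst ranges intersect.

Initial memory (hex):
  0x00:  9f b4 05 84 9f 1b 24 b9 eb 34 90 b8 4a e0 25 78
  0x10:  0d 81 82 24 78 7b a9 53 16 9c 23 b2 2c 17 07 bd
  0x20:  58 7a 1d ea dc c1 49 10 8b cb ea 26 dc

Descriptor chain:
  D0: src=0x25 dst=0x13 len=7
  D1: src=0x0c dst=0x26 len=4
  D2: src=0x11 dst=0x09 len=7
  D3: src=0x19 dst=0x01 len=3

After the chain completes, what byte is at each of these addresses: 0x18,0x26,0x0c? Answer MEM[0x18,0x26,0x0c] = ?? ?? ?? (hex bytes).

MEM[0x18,0x26,0x0c] = ea 4a 49

#0 dst[0x13+7] := {0xc1,0x49,0x10,0x8b,0xcb,0xea,0x26}
#1 dst[0x26+4] := {0x4a,0xe0,0x25,0x78}
#2 dst[0x09+7] := {0x81,0x82,0xc1,0x49,0x10,0x8b,0xcb}
#3 dst[0x01+3] := {0x26,0x23,0xb2}
query mem[0x18]=0xea, mem[0x26]=0x4a, mem[0x0c]=0x49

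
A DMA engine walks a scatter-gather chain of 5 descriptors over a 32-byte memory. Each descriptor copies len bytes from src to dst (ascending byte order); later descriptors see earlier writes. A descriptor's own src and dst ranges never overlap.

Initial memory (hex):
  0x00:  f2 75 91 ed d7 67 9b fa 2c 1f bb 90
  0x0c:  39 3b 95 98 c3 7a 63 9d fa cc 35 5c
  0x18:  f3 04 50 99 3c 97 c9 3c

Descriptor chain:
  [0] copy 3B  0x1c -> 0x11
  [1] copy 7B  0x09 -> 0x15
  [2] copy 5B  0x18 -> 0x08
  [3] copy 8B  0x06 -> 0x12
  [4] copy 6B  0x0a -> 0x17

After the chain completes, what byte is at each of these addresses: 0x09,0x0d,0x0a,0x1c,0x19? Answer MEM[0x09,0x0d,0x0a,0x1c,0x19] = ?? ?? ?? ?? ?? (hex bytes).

MEM[0x09,0x0d,0x0a,0x1c,0x19] = 3b 3b 95 98 3c

[0] 0x1c->0x11 len=3 : 3c 97 c9
[1] 0x09->0x15 len=7 : 1f bb 90 39 3b 95 98
[2] 0x18->0x08 len=5 : 39 3b 95 98 3c
[3] 0x06->0x12 len=8 : 9b fa 39 3b 95 98 3c 3b
[4] 0x0a->0x17 len=6 : 95 98 3c 3b 95 98
query mem[0x09]=0x3b, mem[0x0d]=0x3b, mem[0x0a]=0x95, mem[0x1c]=0x98, mem[0x19]=0x3c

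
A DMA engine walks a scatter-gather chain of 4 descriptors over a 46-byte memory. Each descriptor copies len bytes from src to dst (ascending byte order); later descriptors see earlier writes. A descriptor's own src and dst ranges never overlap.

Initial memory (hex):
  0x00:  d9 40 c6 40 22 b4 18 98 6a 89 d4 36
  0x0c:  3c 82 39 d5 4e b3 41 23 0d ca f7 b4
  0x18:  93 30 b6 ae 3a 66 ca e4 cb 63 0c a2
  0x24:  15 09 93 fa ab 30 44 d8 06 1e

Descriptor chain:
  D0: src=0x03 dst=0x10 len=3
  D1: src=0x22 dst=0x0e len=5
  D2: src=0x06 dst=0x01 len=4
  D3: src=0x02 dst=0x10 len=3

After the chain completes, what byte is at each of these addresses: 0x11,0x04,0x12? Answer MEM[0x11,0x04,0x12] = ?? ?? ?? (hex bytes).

MEM[0x11,0x04,0x12] = 6a 89 89

  after D0: wrote 3B at 0x10 = 4022b4
  after D1: wrote 5B at 0x0e = 0ca2150993
  after D2: wrote 4B at 0x01 = 18986a89
  after D3: wrote 3B at 0x10 = 986a89
query mem[0x11]=0x6a, mem[0x04]=0x89, mem[0x12]=0x89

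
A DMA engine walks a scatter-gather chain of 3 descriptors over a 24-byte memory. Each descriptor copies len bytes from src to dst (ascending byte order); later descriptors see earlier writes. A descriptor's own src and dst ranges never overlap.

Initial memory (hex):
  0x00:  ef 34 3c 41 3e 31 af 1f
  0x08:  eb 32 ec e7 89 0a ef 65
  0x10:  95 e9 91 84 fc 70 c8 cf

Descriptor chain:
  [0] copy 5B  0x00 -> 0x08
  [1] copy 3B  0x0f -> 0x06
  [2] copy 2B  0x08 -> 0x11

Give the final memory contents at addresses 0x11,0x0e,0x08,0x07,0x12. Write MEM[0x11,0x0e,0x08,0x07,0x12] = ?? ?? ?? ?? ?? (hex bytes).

D0: mem[0x08..0x0c] <- [ef 34 3c 41 3e]
D1: mem[0x06..0x08] <- [65 95 e9]
D2: mem[0x11..0x12] <- [e9 34]
query mem[0x11]=0xe9, mem[0x0e]=0xef, mem[0x08]=0xe9, mem[0x07]=0x95, mem[0x12]=0x34

MEM[0x11,0x0e,0x08,0x07,0x12] = e9 ef e9 95 34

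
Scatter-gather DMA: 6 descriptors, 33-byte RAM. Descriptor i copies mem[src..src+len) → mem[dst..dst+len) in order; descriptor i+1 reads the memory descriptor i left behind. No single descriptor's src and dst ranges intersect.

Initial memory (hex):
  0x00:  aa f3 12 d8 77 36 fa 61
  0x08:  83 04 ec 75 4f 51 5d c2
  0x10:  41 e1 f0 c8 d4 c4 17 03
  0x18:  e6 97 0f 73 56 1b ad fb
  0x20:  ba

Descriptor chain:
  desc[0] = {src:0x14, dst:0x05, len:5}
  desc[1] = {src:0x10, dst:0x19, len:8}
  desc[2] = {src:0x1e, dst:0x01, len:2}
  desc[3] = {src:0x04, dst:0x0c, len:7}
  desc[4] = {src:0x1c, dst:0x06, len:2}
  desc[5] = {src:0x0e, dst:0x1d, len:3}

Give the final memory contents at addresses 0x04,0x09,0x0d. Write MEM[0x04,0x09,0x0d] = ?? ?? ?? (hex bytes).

MEM[0x04,0x09,0x0d] = 77 e6 d4

D0: mem[0x05..0x09] <- [d4 c4 17 03 e6]
D1: mem[0x19..0x20] <- [41 e1 f0 c8 d4 c4 17 03]
D2: mem[0x01..0x02] <- [c4 17]
D3: mem[0x0c..0x12] <- [77 d4 c4 17 03 e6 ec]
D4: mem[0x06..0x07] <- [c8 d4]
D5: mem[0x1d..0x1f] <- [c4 17 03]
query mem[0x04]=0x77, mem[0x09]=0xe6, mem[0x0d]=0xd4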